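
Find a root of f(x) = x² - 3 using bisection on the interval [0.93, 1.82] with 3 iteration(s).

f(x) = x² - 3
Initial interval: [0.93, 1.82]

Iteration 1:
  c_1 = (0.930000 + 1.820000)/2 = 1.375000
  f(c_1) = f(1.375000) = -1.109375
  f(a) × f(c) ≥ 0, new interval: [1.375000, 1.820000]
Iteration 2:
  c_2 = (1.375000 + 1.820000)/2 = 1.597500
  f(c_2) = f(1.597500) = -0.447994
  f(a) × f(c) ≥ 0, new interval: [1.597500, 1.820000]
Iteration 3:
  c_3 = (1.597500 + 1.820000)/2 = 1.708750
  f(c_3) = f(1.708750) = -0.080173
  f(a) × f(c) ≥ 0, new interval: [1.708750, 1.820000]

After 3 iteration(s), the approximation is c_3 = 1.708750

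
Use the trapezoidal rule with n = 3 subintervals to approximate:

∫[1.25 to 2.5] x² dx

f(x) = x²
a = 1.25, b = 2.5, n = 3
h = (b - a)/n = 0.416667

Trapezoidal rule: (h/2)[f(x₀) + 2f(x₁) + 2f(x₂) + ... + f(xₙ)]

x_0 = 1.2500, f(x_0) = 1.562500, coefficient = 1
x_1 = 1.6667, f(x_1) = 2.777778, coefficient = 2
x_2 = 2.0833, f(x_2) = 4.340278, coefficient = 2
x_3 = 2.5000, f(x_3) = 6.250000, coefficient = 1

I ≈ (0.416667/2) × 22.048611 = 4.593461
Exact value: 4.557292
Error: 0.036169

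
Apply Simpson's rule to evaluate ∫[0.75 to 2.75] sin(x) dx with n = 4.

f(x) = sin(x)
a = 0.75, b = 2.75, n = 4
h = (b - a)/n = 0.500000

Simpson's rule: (h/3)[f(x₀) + 4f(x₁) + 2f(x₂) + ... + f(xₙ)]

x_0 = 0.7500, f(x_0) = 0.681639, coefficient = 1
x_1 = 1.2500, f(x_1) = 0.948985, coefficient = 4
x_2 = 1.7500, f(x_2) = 0.983986, coefficient = 2
x_3 = 2.2500, f(x_3) = 0.778073, coefficient = 4
x_4 = 2.7500, f(x_4) = 0.381661, coefficient = 1

I ≈ (0.500000/3) × 9.939503 = 1.656584
Exact value: 1.655991
Error: 0.000593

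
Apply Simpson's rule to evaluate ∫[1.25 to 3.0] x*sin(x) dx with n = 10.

f(x) = x*sin(x)
a = 1.25, b = 3.0, n = 10
h = (b - a)/n = 0.175000

Simpson's rule: (h/3)[f(x₀) + 4f(x₁) + 2f(x₂) + ... + f(xₙ)]

x_0 = 1.2500, f(x_0) = 1.186231, coefficient = 1
x_1 = 1.4250, f(x_1) = 1.409882, coefficient = 4
x_2 = 1.6000, f(x_2) = 1.599318, coefficient = 2
x_3 = 1.7750, f(x_3) = 1.738120, coefficient = 4
x_4 = 1.9500, f(x_4) = 1.811471, coefficient = 2
x_5 = 2.1250, f(x_5) = 1.806930, coefficient = 4
x_6 = 2.3000, f(x_6) = 1.715122, coefficient = 2
x_7 = 2.4750, f(x_7) = 1.530321, coefficient = 4
x_8 = 2.6500, f(x_8) = 1.250881, coefficient = 2
x_9 = 2.8250, f(x_9) = 0.879508, coefficient = 4
x_10 = 3.0000, f(x_10) = 0.423360, coefficient = 1

I ≈ (0.175000/3) × 43.822219 = 2.556296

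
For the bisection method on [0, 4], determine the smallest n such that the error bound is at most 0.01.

We need (b-a)/2^n ≤ 0.01
(4 - 0)/2^n ≤ 0.01
4/2^n ≤ 0.01
2^n ≥ 400
n ≥ log₂(400) = 8.64
n ≥ 9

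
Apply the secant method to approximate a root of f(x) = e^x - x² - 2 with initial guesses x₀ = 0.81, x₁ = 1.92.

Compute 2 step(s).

f(x) = e^x - x² - 2
x₀ = 0.81, x₁ = 1.92

Secant formula: x_{n+1} = x_n - f(x_n)(x_n - x_{n-1})/(f(x_n) - f(x_{n-1}))

Iteration 1:
  f(0.810000) = -0.408192
  f(1.920000) = 1.134558
  x_2 = 1.920000 - 1.134558×(1.920000 - 0.810000)/(1.134558 - (-0.408192))
       = 1.103692
Iteration 2:
  f(1.920000) = 1.134558
  f(1.103692) = -0.202858
  x_3 = 1.103692 - (-0.202858)×(1.103692 - 1.920000)/(-0.202858 - 1.134558)
       = 1.227509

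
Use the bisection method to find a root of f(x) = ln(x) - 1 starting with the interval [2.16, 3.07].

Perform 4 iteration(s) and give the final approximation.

f(x) = ln(x) - 1
Initial interval: [2.16, 3.07]

Iteration 1:
  c_1 = (2.160000 + 3.070000)/2 = 2.615000
  f(c_1) = f(2.615000) = -0.038736
  f(a) × f(c) ≥ 0, new interval: [2.615000, 3.070000]
Iteration 2:
  c_2 = (2.615000 + 3.070000)/2 = 2.842500
  f(c_2) = f(2.842500) = 0.044684
  f(a) × f(c) < 0, new interval: [2.615000, 2.842500]
Iteration 3:
  c_3 = (2.615000 + 2.842500)/2 = 2.728750
  f(c_3) = f(2.728750) = 0.003844
  f(a) × f(c) < 0, new interval: [2.615000, 2.728750]
Iteration 4:
  c_4 = (2.615000 + 2.728750)/2 = 2.671875
  f(c_4) = f(2.671875) = -0.017220
  f(a) × f(c) ≥ 0, new interval: [2.671875, 2.728750]

After 4 iteration(s), the approximation is c_4 = 2.671875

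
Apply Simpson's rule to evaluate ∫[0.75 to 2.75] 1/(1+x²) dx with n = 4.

f(x) = 1/(1+x²)
a = 0.75, b = 2.75, n = 4
h = (b - a)/n = 0.500000

Simpson's rule: (h/3)[f(x₀) + 4f(x₁) + 2f(x₂) + ... + f(xₙ)]

x_0 = 0.7500, f(x_0) = 0.640000, coefficient = 1
x_1 = 1.2500, f(x_1) = 0.390244, coefficient = 4
x_2 = 1.7500, f(x_2) = 0.246154, coefficient = 2
x_3 = 2.2500, f(x_3) = 0.164948, coefficient = 4
x_4 = 2.7500, f(x_4) = 0.116788, coefficient = 1

I ≈ (0.500000/3) × 3.469865 = 0.578311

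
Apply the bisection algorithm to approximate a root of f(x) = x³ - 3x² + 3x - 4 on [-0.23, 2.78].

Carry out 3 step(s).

f(x) = x³ - 3x² + 3x - 4
Initial interval: [-0.23, 2.78]

Iteration 1:
  c_1 = (-0.230000 + 2.780000)/2 = 1.275000
  f(c_1) = f(1.275000) = -2.979203
  f(a) × f(c) ≥ 0, new interval: [1.275000, 2.780000]
Iteration 2:
  c_2 = (1.275000 + 2.780000)/2 = 2.027500
  f(c_2) = f(2.027500) = -1.915210
  f(a) × f(c) ≥ 0, new interval: [2.027500, 2.780000]
Iteration 3:
  c_3 = (2.027500 + 2.780000)/2 = 2.403750
  f(c_3) = f(2.403750) = -0.233891
  f(a) × f(c) ≥ 0, new interval: [2.403750, 2.780000]

After 3 iteration(s), the approximation is c_3 = 2.403750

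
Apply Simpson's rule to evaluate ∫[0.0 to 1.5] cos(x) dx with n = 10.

f(x) = cos(x)
a = 0.0, b = 1.5, n = 10
h = (b - a)/n = 0.150000

Simpson's rule: (h/3)[f(x₀) + 4f(x₁) + 2f(x₂) + ... + f(xₙ)]

x_0 = 0.0000, f(x_0) = 1.000000, coefficient = 1
x_1 = 0.1500, f(x_1) = 0.988771, coefficient = 4
x_2 = 0.3000, f(x_2) = 0.955336, coefficient = 2
x_3 = 0.4500, f(x_3) = 0.900447, coefficient = 4
x_4 = 0.6000, f(x_4) = 0.825336, coefficient = 2
x_5 = 0.7500, f(x_5) = 0.731689, coefficient = 4
x_6 = 0.9000, f(x_6) = 0.621610, coefficient = 2
x_7 = 1.0500, f(x_7) = 0.497571, coefficient = 4
x_8 = 1.2000, f(x_8) = 0.362358, coefficient = 2
x_9 = 1.3500, f(x_9) = 0.219007, coefficient = 4
x_10 = 1.5000, f(x_10) = 0.070737, coefficient = 1

I ≈ (0.150000/3) × 19.949956 = 0.997498
Exact value: 0.997495
Error: 0.000003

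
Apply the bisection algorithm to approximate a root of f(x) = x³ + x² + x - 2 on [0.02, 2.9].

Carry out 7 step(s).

f(x) = x³ + x² + x - 2
Initial interval: [0.02, 2.9]

Iteration 1:
  c_1 = (0.020000 + 2.900000)/2 = 1.460000
  f(c_1) = f(1.460000) = 4.703736
  f(a) × f(c) < 0, new interval: [0.020000, 1.460000]
Iteration 2:
  c_2 = (0.020000 + 1.460000)/2 = 0.740000
  f(c_2) = f(0.740000) = -0.307176
  f(a) × f(c) ≥ 0, new interval: [0.740000, 1.460000]
Iteration 3:
  c_3 = (0.740000 + 1.460000)/2 = 1.100000
  f(c_3) = f(1.100000) = 1.641000
  f(a) × f(c) < 0, new interval: [0.740000, 1.100000]
Iteration 4:
  c_4 = (0.740000 + 1.100000)/2 = 0.920000
  f(c_4) = f(0.920000) = 0.545088
  f(a) × f(c) < 0, new interval: [0.740000, 0.920000]
Iteration 5:
  c_5 = (0.740000 + 0.920000)/2 = 0.830000
  f(c_5) = f(0.830000) = 0.090687
  f(a) × f(c) < 0, new interval: [0.740000, 0.830000]
Iteration 6:
  c_6 = (0.740000 + 0.830000)/2 = 0.785000
  f(c_6) = f(0.785000) = -0.115038
  f(a) × f(c) ≥ 0, new interval: [0.785000, 0.830000]
Iteration 7:
  c_7 = (0.785000 + 0.830000)/2 = 0.807500
  f(c_7) = f(0.807500) = -0.013908
  f(a) × f(c) ≥ 0, new interval: [0.807500, 0.830000]

After 7 iteration(s), the approximation is c_7 = 0.807500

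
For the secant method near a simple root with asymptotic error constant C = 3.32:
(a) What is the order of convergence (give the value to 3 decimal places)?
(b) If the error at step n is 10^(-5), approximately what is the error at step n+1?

(a) Secant method has superlinear convergence with order φ = (1+√5)/2 ≈ 1.618.
    This means |e_{n+1}| ≈ C|e_n|^1.618.

(b) With |e_n| = 10^(-5) and C = 3.32:
    |e_{n+1}| ≈ 3.32 × (10^(-5))^1.618 = 3.32 × 10^(-8.09)

(a) ≈ 1.618 (golden ratio); (b) |e_{n+1}| ≈ 2.698e-08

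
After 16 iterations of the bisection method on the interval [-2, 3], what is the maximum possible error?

Bisection error bound: |error| ≤ (b-a)/2^n
|error| ≤ (3 - (-2))/2^16 = 5/2^16
|error| ≤ 0.0000762939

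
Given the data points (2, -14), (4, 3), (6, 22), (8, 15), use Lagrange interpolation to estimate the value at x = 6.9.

Lagrange interpolation formula:
P(x) = Σ yᵢ × Lᵢ(x)
where Lᵢ(x) = Π_{j≠i} (x - xⱼ)/(xᵢ - xⱼ)

L_0(6.9) = (6.9 - 4)/(2 - 4) × (6.9 - 6)/(2 - 6) × (6.9 - 8)/(2 - 8) = 0.059813
L_1(6.9) = (6.9 - 2)/(4 - 2) × (6.9 - 6)/(4 - 6) × (6.9 - 8)/(4 - 8) = -0.303188
L_2(6.9) = (6.9 - 2)/(6 - 2) × (6.9 - 4)/(6 - 4) × (6.9 - 8)/(6 - 8) = 0.976937
L_3(6.9) = (6.9 - 2)/(8 - 2) × (6.9 - 4)/(8 - 4) × (6.9 - 6)/(8 - 6) = 0.266438

P(6.9) = (-14)×L_0(6.9) + 3×L_1(6.9) + 22×L_2(6.9) + 15×L_3(6.9)
P(6.9) = 23.742250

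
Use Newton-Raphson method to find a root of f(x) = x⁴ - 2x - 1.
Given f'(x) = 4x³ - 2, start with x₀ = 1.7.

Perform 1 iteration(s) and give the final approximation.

f(x) = x⁴ - 2x - 1
f'(x) = 4x³ - 2
x₀ = 1.7

Newton-Raphson formula: x_{n+1} = x_n - f(x_n)/f'(x_n)

Iteration 1:
  f(1.700000) = 3.952100
  f'(1.700000) = 17.652000
  x_1 = 1.700000 - 3.952100/17.652000 = 1.476110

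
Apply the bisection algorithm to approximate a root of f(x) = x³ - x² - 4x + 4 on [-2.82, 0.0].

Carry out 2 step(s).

f(x) = x³ - x² - 4x + 4
Initial interval: [-2.82, 0.0]

Iteration 1:
  c_1 = (-2.820000 + 0.000000)/2 = -1.410000
  f(c_1) = f(-1.410000) = 4.848679
  f(a) × f(c) < 0, new interval: [-2.820000, -1.410000]
Iteration 2:
  c_2 = (-2.820000 + (-1.410000))/2 = -2.115000
  f(c_2) = f(-2.115000) = -1.474096
  f(a) × f(c) ≥ 0, new interval: [-2.115000, -1.410000]

After 2 iteration(s), the approximation is c_2 = -2.115000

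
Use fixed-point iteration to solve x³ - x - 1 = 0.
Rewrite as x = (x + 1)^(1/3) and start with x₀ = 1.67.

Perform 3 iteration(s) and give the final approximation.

Equation: x³ - x - 1 = 0
Fixed-point form: x = (x + 1)^(1/3)
x₀ = 1.67

x_1 = g(1.670000) = 1.387300
x_2 = g(1.387300) = 1.336500
x_3 = g(1.336500) = 1.326952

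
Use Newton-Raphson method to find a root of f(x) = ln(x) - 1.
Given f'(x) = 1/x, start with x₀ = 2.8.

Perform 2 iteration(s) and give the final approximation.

f(x) = ln(x) - 1
f'(x) = 1/x
x₀ = 2.8

Newton-Raphson formula: x_{n+1} = x_n - f(x_n)/f'(x_n)

Iteration 1:
  f(2.800000) = 0.029619
  f'(2.800000) = 0.357143
  x_1 = 2.800000 - 0.029619/0.357143 = 2.717066
Iteration 2:
  f(2.717066) = -0.000448
  f'(2.717066) = 0.368044
  x_2 = 2.717066 - (-0.000448)/0.368044 = 2.718282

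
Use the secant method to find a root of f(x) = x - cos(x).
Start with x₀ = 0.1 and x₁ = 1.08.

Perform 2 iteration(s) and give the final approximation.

f(x) = x - cos(x)
x₀ = 0.1, x₁ = 1.08

Secant formula: x_{n+1} = x_n - f(x_n)(x_n - x_{n-1})/(f(x_n) - f(x_{n-1}))

Iteration 1:
  f(0.100000) = -0.895004
  f(1.080000) = 0.608672
  x_2 = 1.080000 - 0.608672×(1.080000 - 0.100000)/(0.608672 - (-0.895004))
       = 0.683307
Iteration 2:
  f(1.080000) = 0.608672
  f(0.683307) = -0.092183
  x_3 = 0.683307 - (-0.092183)×(0.683307 - 1.080000)/(-0.092183 - 0.608672)
       = 0.735483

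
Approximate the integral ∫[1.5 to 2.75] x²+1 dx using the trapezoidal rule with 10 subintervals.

f(x) = x²+1
a = 1.5, b = 2.75, n = 10
h = (b - a)/n = 0.125000

Trapezoidal rule: (h/2)[f(x₀) + 2f(x₁) + 2f(x₂) + ... + f(xₙ)]

x_0 = 1.5000, f(x_0) = 3.250000, coefficient = 1
x_1 = 1.6250, f(x_1) = 3.640625, coefficient = 2
x_2 = 1.7500, f(x_2) = 4.062500, coefficient = 2
x_3 = 1.8750, f(x_3) = 4.515625, coefficient = 2
x_4 = 2.0000, f(x_4) = 5.000000, coefficient = 2
x_5 = 2.1250, f(x_5) = 5.515625, coefficient = 2
x_6 = 2.2500, f(x_6) = 6.062500, coefficient = 2
x_7 = 2.3750, f(x_7) = 6.640625, coefficient = 2
x_8 = 2.5000, f(x_8) = 7.250000, coefficient = 2
x_9 = 2.6250, f(x_9) = 7.890625, coefficient = 2
x_10 = 2.7500, f(x_10) = 8.562500, coefficient = 1

I ≈ (0.125000/2) × 112.968750 = 7.060547
Exact value: 7.057292
Error: 0.003255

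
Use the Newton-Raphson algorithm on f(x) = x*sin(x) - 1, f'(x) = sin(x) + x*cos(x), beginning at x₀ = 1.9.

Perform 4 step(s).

f(x) = x*sin(x) - 1
f'(x) = sin(x) + x*cos(x)
x₀ = 1.9

Newton-Raphson formula: x_{n+1} = x_n - f(x_n)/f'(x_n)

Iteration 1:
  f(1.900000) = 0.797970
  f'(1.900000) = 0.332050
  x_1 = 1.900000 - 0.797970/0.332050 = -0.503163
Iteration 2:
  f(-0.503163) = -0.757375
  f'(-0.503163) = -0.923001
  x_2 = -0.503163 - (-0.757375)/(-0.923001) = -1.323720
Iteration 3:
  f(-1.323720) = 0.283521
  f'(-1.323720) = -1.293374
  x_3 = -1.323720 - 0.283521/(-1.293374) = -1.104510
Iteration 4:
  f(-1.104510) = -0.013403
  f'(-1.104510) = -1.389801
  x_4 = -1.104510 - (-0.013403)/(-1.389801) = -1.114154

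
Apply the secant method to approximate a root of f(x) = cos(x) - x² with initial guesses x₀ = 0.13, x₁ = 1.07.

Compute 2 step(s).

f(x) = cos(x) - x²
x₀ = 0.13, x₁ = 1.07

Secant formula: x_{n+1} = x_n - f(x_n)(x_n - x_{n-1})/(f(x_n) - f(x_{n-1}))

Iteration 1:
  f(0.130000) = 0.974662
  f(1.070000) = -0.664776
  x_2 = 1.070000 - (-0.664776)×(1.070000 - 0.130000)/(-0.664776 - 0.974662)
       = 0.688839
Iteration 2:
  f(1.070000) = -0.664776
  f(0.688839) = 0.297485
  x_3 = 0.688839 - 0.297485×(0.688839 - 1.070000)/(0.297485 - (-0.664776))
       = 0.806676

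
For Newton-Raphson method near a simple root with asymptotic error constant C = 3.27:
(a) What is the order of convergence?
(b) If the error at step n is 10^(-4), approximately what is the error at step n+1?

(a) Newton-Raphson has quadratic (order 2) convergence near simple roots.
    This means |e_{n+1}| ≈ C|e_n|².

(b) With |e_n| = 10^(-4) and C = 3.27:
    |e_{n+1}| ≈ 3.27 × (10^(-4))² = 3.27 × 10^(-8)

(a) 2 (quadratic); (b) |e_{n+1}| ≈ 3.270e-08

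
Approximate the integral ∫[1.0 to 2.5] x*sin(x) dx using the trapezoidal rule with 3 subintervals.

f(x) = x*sin(x)
a = 1.0, b = 2.5, n = 3
h = (b - a)/n = 0.500000

Trapezoidal rule: (h/2)[f(x₀) + 2f(x₁) + 2f(x₂) + ... + f(xₙ)]

x_0 = 1.0000, f(x_0) = 0.841471, coefficient = 1
x_1 = 1.5000, f(x_1) = 1.496242, coefficient = 2
x_2 = 2.0000, f(x_2) = 1.818595, coefficient = 2
x_3 = 2.5000, f(x_3) = 1.496180, coefficient = 1

I ≈ (0.500000/2) × 8.967326 = 2.241832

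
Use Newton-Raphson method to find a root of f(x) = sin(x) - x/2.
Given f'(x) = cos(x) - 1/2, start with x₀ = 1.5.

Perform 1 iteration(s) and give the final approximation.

f(x) = sin(x) - x/2
f'(x) = cos(x) - 1/2
x₀ = 1.5

Newton-Raphson formula: x_{n+1} = x_n - f(x_n)/f'(x_n)

Iteration 1:
  f(1.500000) = 0.247495
  f'(1.500000) = -0.429263
  x_1 = 1.500000 - 0.247495/(-0.429263) = 2.076558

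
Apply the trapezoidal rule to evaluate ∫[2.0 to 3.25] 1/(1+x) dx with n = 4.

f(x) = 1/(1+x)
a = 2.0, b = 3.25, n = 4
h = (b - a)/n = 0.312500

Trapezoidal rule: (h/2)[f(x₀) + 2f(x₁) + 2f(x₂) + ... + f(xₙ)]

x_0 = 2.0000, f(x_0) = 0.333333, coefficient = 1
x_1 = 2.3125, f(x_1) = 0.301887, coefficient = 2
x_2 = 2.6250, f(x_2) = 0.275862, coefficient = 2
x_3 = 2.9375, f(x_3) = 0.253968, coefficient = 2
x_4 = 3.2500, f(x_4) = 0.235294, coefficient = 1

I ≈ (0.312500/2) × 2.232062 = 0.348760
Exact value: 0.348307
Error: 0.000453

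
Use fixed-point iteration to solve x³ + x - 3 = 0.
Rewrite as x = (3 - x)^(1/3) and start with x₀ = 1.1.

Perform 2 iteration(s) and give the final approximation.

Equation: x³ + x - 3 = 0
Fixed-point form: x = (3 - x)^(1/3)
x₀ = 1.1

x_1 = g(1.100000) = 1.238562
x_2 = g(1.238562) = 1.207691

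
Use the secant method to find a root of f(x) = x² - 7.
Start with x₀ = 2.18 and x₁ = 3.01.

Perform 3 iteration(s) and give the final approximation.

f(x) = x² - 7
x₀ = 2.18, x₁ = 3.01

Secant formula: x_{n+1} = x_n - f(x_n)(x_n - x_{n-1})/(f(x_n) - f(x_{n-1}))

Iteration 1:
  f(2.180000) = -2.247600
  f(3.010000) = 2.060100
  x_2 = 3.010000 - 2.060100×(3.010000 - 2.180000)/(2.060100 - (-2.247600))
       = 2.613064
Iteration 2:
  f(3.010000) = 2.060100
  f(2.613064) = -0.171899
  x_3 = 2.613064 - (-0.171899)×(2.613064 - 3.010000)/(-0.171899 - 2.060100)
       = 2.643634
Iteration 3:
  f(2.613064) = -0.171899
  f(2.643634) = -0.011200
  x_4 = 2.643634 - (-0.011200)×(2.643634 - 2.613064)/(-0.011200 - (-0.171899))
       = 2.645764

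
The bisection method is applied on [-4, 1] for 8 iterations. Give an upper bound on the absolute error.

Bisection error bound: |error| ≤ (b-a)/2^n
|error| ≤ (1 - (-4))/2^8 = 5/2^8
|error| ≤ 0.0195312500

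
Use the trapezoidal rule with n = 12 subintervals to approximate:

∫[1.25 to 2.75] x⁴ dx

f(x) = x⁴
a = 1.25, b = 2.75, n = 12
h = (b - a)/n = 0.125000

Trapezoidal rule: (h/2)[f(x₀) + 2f(x₁) + 2f(x₂) + ... + f(xₙ)]

x_0 = 1.2500, f(x_0) = 2.441406, coefficient = 1
x_1 = 1.3750, f(x_1) = 3.574463, coefficient = 2
x_2 = 1.5000, f(x_2) = 5.062500, coefficient = 2
x_3 = 1.6250, f(x_3) = 6.972900, coefficient = 2
x_4 = 1.7500, f(x_4) = 9.378906, coefficient = 2
x_5 = 1.8750, f(x_5) = 12.359619, coefficient = 2
x_6 = 2.0000, f(x_6) = 16.000000, coefficient = 2
x_7 = 2.1250, f(x_7) = 20.390869, coefficient = 2
x_8 = 2.2500, f(x_8) = 25.628906, coefficient = 2
x_9 = 2.3750, f(x_9) = 31.816650, coefficient = 2
x_10 = 2.5000, f(x_10) = 39.062500, coefficient = 2
x_11 = 2.6250, f(x_11) = 47.480713, coefficient = 2
x_12 = 2.7500, f(x_12) = 57.191406, coefficient = 1

I ≈ (0.125000/2) × 495.088867 = 30.943054
Exact value: 30.844922
Error: 0.098132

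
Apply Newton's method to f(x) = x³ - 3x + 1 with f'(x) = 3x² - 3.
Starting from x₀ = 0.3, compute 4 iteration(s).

f(x) = x³ - 3x + 1
f'(x) = 3x² - 3
x₀ = 0.3

Newton-Raphson formula: x_{n+1} = x_n - f(x_n)/f'(x_n)

Iteration 1:
  f(0.300000) = 0.127000
  f'(0.300000) = -2.730000
  x_1 = 0.300000 - 0.127000/(-2.730000) = 0.346520
Iteration 2:
  f(0.346520) = 0.002048
  f'(0.346520) = -2.639771
  x_2 = 0.346520 - 0.002048/(-2.639771) = 0.347296
Iteration 3:
  f(0.347296) = 0.000001
  f'(0.347296) = -2.638156
  x_3 = 0.347296 - 0.000001/(-2.638156) = 0.347296
Iteration 4:
  f(0.347296) = 0.000000
  f'(0.347296) = -2.638156
  x_4 = 0.347296 - 0.000000/(-2.638156) = 0.347296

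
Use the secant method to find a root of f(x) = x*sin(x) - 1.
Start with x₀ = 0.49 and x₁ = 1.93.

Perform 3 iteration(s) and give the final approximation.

f(x) = x*sin(x) - 1
x₀ = 0.49, x₁ = 1.93

Secant formula: x_{n+1} = x_n - f(x_n)(x_n - x_{n-1})/(f(x_n) - f(x_{n-1}))

Iteration 1:
  f(0.490000) = -0.769393
  f(1.930000) = 0.806822
  x_2 = 1.930000 - 0.806822×(1.930000 - 0.490000)/(0.806822 - (-0.769393))
       = 1.192903
Iteration 2:
  f(1.930000) = 0.806822
  f(1.192903) = 0.108737
  x_3 = 1.192903 - 0.108737×(1.192903 - 1.930000)/(0.108737 - 0.806822)
       = 1.078090
Iteration 3:
  f(1.192903) = 0.108737
  f(1.078090) = -0.050143
  x_4 = 1.078090 - (-0.050143)×(1.078090 - 1.192903)/(-0.050143 - 0.108737)
       = 1.114325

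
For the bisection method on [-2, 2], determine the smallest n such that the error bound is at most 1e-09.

We need (b-a)/2^n ≤ 1e-09
(2 - (-2))/2^n ≤ 1e-09
4/2^n ≤ 1e-09
2^n ≥ 4000000000
n ≥ log₂(4000000000) = 31.90
n ≥ 32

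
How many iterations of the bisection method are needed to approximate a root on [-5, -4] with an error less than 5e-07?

We need (b-a)/2^n ≤ 5e-07
(-4 - (-5))/2^n ≤ 5e-07
1/2^n ≤ 5e-07
2^n ≥ 2000000
n ≥ log₂(2000000) = 20.93
n ≥ 21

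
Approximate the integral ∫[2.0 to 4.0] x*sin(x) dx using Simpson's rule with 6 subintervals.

f(x) = x*sin(x)
a = 2.0, b = 4.0, n = 6
h = (b - a)/n = 0.333333

Simpson's rule: (h/3)[f(x₀) + 4f(x₁) + 2f(x₂) + ... + f(xₙ)]

x_0 = 2.0000, f(x_0) = 1.818595, coefficient = 1
x_1 = 2.3333, f(x_1) = 1.687200, coefficient = 4
x_2 = 2.6667, f(x_2) = 1.219394, coefficient = 2
x_3 = 3.0000, f(x_3) = 0.423360, coefficient = 4
x_4 = 3.3333, f(x_4) = -0.635227, coefficient = 2
x_5 = 3.6667, f(x_5) = -1.838016, coefficient = 4
x_6 = 4.0000, f(x_6) = -3.027210, coefficient = 1

I ≈ (0.333333/3) × 1.049897 = 0.116655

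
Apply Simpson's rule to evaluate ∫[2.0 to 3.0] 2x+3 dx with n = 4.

f(x) = 2x+3
a = 2.0, b = 3.0, n = 4
h = (b - a)/n = 0.250000

Simpson's rule: (h/3)[f(x₀) + 4f(x₁) + 2f(x₂) + ... + f(xₙ)]

x_0 = 2.0000, f(x_0) = 7.000000, coefficient = 1
x_1 = 2.2500, f(x_1) = 7.500000, coefficient = 4
x_2 = 2.5000, f(x_2) = 8.000000, coefficient = 2
x_3 = 2.7500, f(x_3) = 8.500000, coefficient = 4
x_4 = 3.0000, f(x_4) = 9.000000, coefficient = 1

I ≈ (0.250000/3) × 96.000000 = 8.000000
Exact value: 8.000000
Error: 0.000000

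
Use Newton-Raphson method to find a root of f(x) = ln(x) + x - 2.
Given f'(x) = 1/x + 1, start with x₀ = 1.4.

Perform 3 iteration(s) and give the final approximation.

f(x) = ln(x) + x - 2
f'(x) = 1/x + 1
x₀ = 1.4

Newton-Raphson formula: x_{n+1} = x_n - f(x_n)/f'(x_n)

Iteration 1:
  f(1.400000) = -0.263528
  f'(1.400000) = 1.714286
  x_1 = 1.400000 - (-0.263528)/1.714286 = 1.553725
Iteration 2:
  f(1.553725) = -0.005621
  f'(1.553725) = 1.643615
  x_2 = 1.553725 - (-0.005621)/1.643615 = 1.557144
Iteration 3:
  f(1.557144) = -0.000002
  f'(1.557144) = 1.642201
  x_3 = 1.557144 - (-0.000002)/1.642201 = 1.557146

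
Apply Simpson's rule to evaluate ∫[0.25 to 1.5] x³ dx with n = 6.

f(x) = x³
a = 0.25, b = 1.5, n = 6
h = (b - a)/n = 0.208333

Simpson's rule: (h/3)[f(x₀) + 4f(x₁) + 2f(x₂) + ... + f(xₙ)]

x_0 = 0.2500, f(x_0) = 0.015625, coefficient = 1
x_1 = 0.4583, f(x_1) = 0.096282, coefficient = 4
x_2 = 0.6667, f(x_2) = 0.296296, coefficient = 2
x_3 = 0.8750, f(x_3) = 0.669922, coefficient = 4
x_4 = 1.0833, f(x_4) = 1.271412, coefficient = 2
x_5 = 1.2917, f(x_5) = 2.155020, coefficient = 4
x_6 = 1.5000, f(x_6) = 3.375000, coefficient = 1

I ≈ (0.208333/3) × 18.210938 = 1.264648
Exact value: 1.264648
Error: 0.000000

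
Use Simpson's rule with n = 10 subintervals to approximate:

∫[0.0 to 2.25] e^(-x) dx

f(x) = e^(-x)
a = 0.0, b = 2.25, n = 10
h = (b - a)/n = 0.225000

Simpson's rule: (h/3)[f(x₀) + 4f(x₁) + 2f(x₂) + ... + f(xₙ)]

x_0 = 0.0000, f(x_0) = 1.000000, coefficient = 1
x_1 = 0.2250, f(x_1) = 0.798516, coefficient = 4
x_2 = 0.4500, f(x_2) = 0.637628, coefficient = 2
x_3 = 0.6750, f(x_3) = 0.509156, coefficient = 4
x_4 = 0.9000, f(x_4) = 0.406570, coefficient = 2
x_5 = 1.1250, f(x_5) = 0.324652, coefficient = 4
x_6 = 1.3500, f(x_6) = 0.259240, coefficient = 2
x_7 = 1.5750, f(x_7) = 0.207008, coefficient = 4
x_8 = 1.8000, f(x_8) = 0.165299, coefficient = 2
x_9 = 2.0250, f(x_9) = 0.131994, coefficient = 4
x_10 = 2.2500, f(x_10) = 0.105399, coefficient = 1

I ≈ (0.225000/3) × 11.928179 = 0.894613
Exact value: 0.894601
Error: 0.000013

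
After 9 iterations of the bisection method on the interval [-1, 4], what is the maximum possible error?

Bisection error bound: |error| ≤ (b-a)/2^n
|error| ≤ (4 - (-1))/2^9 = 5/2^9
|error| ≤ 0.0097656250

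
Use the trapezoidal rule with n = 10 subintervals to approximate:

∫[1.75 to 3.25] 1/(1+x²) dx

f(x) = 1/(1+x²)
a = 1.75, b = 3.25, n = 10
h = (b - a)/n = 0.150000

Trapezoidal rule: (h/2)[f(x₀) + 2f(x₁) + 2f(x₂) + ... + f(xₙ)]

x_0 = 1.7500, f(x_0) = 0.246154, coefficient = 1
x_1 = 1.9000, f(x_1) = 0.216920, coefficient = 2
x_2 = 2.0500, f(x_2) = 0.192215, coefficient = 2
x_3 = 2.2000, f(x_3) = 0.171233, coefficient = 2
x_4 = 2.3500, f(x_4) = 0.153315, coefficient = 2
x_5 = 2.5000, f(x_5) = 0.137931, coefficient = 2
x_6 = 2.6500, f(x_6) = 0.124649, coefficient = 2
x_7 = 2.8000, f(x_7) = 0.113122, coefficient = 2
x_8 = 2.9500, f(x_8) = 0.103066, coefficient = 2
x_9 = 3.1000, f(x_9) = 0.094251, coefficient = 2
x_10 = 3.2500, f(x_10) = 0.086486, coefficient = 1

I ≈ (0.150000/2) × 2.946046 = 0.220953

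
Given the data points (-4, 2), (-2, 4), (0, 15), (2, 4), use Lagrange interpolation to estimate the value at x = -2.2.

Lagrange interpolation formula:
P(x) = Σ yᵢ × Lᵢ(x)
where Lᵢ(x) = Π_{j≠i} (x - xⱼ)/(xᵢ - xⱼ)

L_0(-2.2) = (-2.2 - (-2))/(-4 - (-2)) × (-2.2 - 0)/(-4 - 0) × (-2.2 - 2)/(-4 - 2) = 0.038500
L_1(-2.2) = (-2.2 - (-4))/(-2 - (-4)) × (-2.2 - 0)/(-2 - 0) × (-2.2 - 2)/(-2 - 2) = 1.039500
L_2(-2.2) = (-2.2 - (-4))/(0 - (-4)) × (-2.2 - (-2))/(0 - (-2)) × (-2.2 - 2)/(0 - 2) = -0.094500
L_3(-2.2) = (-2.2 - (-4))/(2 - (-4)) × (-2.2 - (-2))/(2 - (-2)) × (-2.2 - 0)/(2 - 0) = 0.016500

P(-2.2) = 2×L_0(-2.2) + 4×L_1(-2.2) + 15×L_2(-2.2) + 4×L_3(-2.2)
P(-2.2) = 2.883500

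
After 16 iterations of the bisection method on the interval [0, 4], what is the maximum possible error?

Bisection error bound: |error| ≤ (b-a)/2^n
|error| ≤ (4 - 0)/2^16 = 4/2^16
|error| ≤ 0.0000610352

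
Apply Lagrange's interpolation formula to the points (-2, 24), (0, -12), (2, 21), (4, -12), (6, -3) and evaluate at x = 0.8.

Lagrange interpolation formula:
P(x) = Σ yᵢ × Lᵢ(x)
where Lᵢ(x) = Π_{j≠i} (x - xⱼ)/(xᵢ - xⱼ)

L_0(0.8) = (0.8 - 0)/(-2 - 0) × (0.8 - 2)/(-2 - 2) × (0.8 - 4)/(-2 - 4) × (0.8 - 6)/(-2 - 6) = -0.041600
L_1(0.8) = (0.8 - (-2))/(0 - (-2)) × (0.8 - 2)/(0 - 2) × (0.8 - 4)/(0 - 4) × (0.8 - 6)/(0 - 6) = 0.582400
L_2(0.8) = (0.8 - (-2))/(2 - (-2)) × (0.8 - 0)/(2 - 0) × (0.8 - 4)/(2 - 4) × (0.8 - 6)/(2 - 6) = 0.582400
L_3(0.8) = (0.8 - (-2))/(4 - (-2)) × (0.8 - 0)/(4 - 0) × (0.8 - 2)/(4 - 2) × (0.8 - 6)/(4 - 6) = -0.145600
L_4(0.8) = (0.8 - (-2))/(6 - (-2)) × (0.8 - 0)/(6 - 0) × (0.8 - 2)/(6 - 2) × (0.8 - 4)/(6 - 4) = 0.022400

P(0.8) = 24×L_0(0.8) + (-12)×L_1(0.8) + 21×L_2(0.8) + (-12)×L_3(0.8) + (-3)×L_4(0.8)
P(0.8) = 5.923200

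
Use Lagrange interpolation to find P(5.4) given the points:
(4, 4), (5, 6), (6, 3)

Lagrange interpolation formula:
P(x) = Σ yᵢ × Lᵢ(x)
where Lᵢ(x) = Π_{j≠i} (x - xⱼ)/(xᵢ - xⱼ)

L_0(5.4) = (5.4 - 5)/(4 - 5) × (5.4 - 6)/(4 - 6) = -0.120000
L_1(5.4) = (5.4 - 4)/(5 - 4) × (5.4 - 6)/(5 - 6) = 0.840000
L_2(5.4) = (5.4 - 4)/(6 - 4) × (5.4 - 5)/(6 - 5) = 0.280000

P(5.4) = 4×L_0(5.4) + 6×L_1(5.4) + 3×L_2(5.4)
P(5.4) = 5.400000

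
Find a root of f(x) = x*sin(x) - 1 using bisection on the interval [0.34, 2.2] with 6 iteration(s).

f(x) = x*sin(x) - 1
Initial interval: [0.34, 2.2]

Iteration 1:
  c_1 = (0.340000 + 2.200000)/2 = 1.270000
  f(c_1) = f(1.270000) = 0.212978
  f(a) × f(c) < 0, new interval: [0.340000, 1.270000]
Iteration 2:
  c_2 = (0.340000 + 1.270000)/2 = 0.805000
  f(c_2) = f(0.805000) = -0.419731
  f(a) × f(c) ≥ 0, new interval: [0.805000, 1.270000]
Iteration 3:
  c_3 = (0.805000 + 1.270000)/2 = 1.037500
  f(c_3) = f(1.037500) = -0.106571
  f(a) × f(c) ≥ 0, new interval: [1.037500, 1.270000]
Iteration 4:
  c_4 = (1.037500 + 1.270000)/2 = 1.153750
  f(c_4) = f(1.153750) = 0.054861
  f(a) × f(c) < 0, new interval: [1.037500, 1.153750]
Iteration 5:
  c_5 = (1.037500 + 1.153750)/2 = 1.095625
  f(c_5) = f(1.095625) = -0.025755
  f(a) × f(c) ≥ 0, new interval: [1.095625, 1.153750]
Iteration 6:
  c_6 = (1.095625 + 1.153750)/2 = 1.124688
  f(c_6) = f(1.124688) = 0.014617
  f(a) × f(c) < 0, new interval: [1.095625, 1.124688]

After 6 iteration(s), the approximation is c_6 = 1.124688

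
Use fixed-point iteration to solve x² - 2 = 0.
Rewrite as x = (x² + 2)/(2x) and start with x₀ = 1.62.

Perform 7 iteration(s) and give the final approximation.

Equation: x² - 2 = 0
Fixed-point form: x = (x² + 2)/(2x)
x₀ = 1.62

x_1 = g(1.620000) = 1.427284
x_2 = g(1.427284) = 1.414273
x_3 = g(1.414273) = 1.414214
x_4 = g(1.414214) = 1.414214
x_5 = g(1.414214) = 1.414214
x_6 = g(1.414214) = 1.414214
x_7 = g(1.414214) = 1.414214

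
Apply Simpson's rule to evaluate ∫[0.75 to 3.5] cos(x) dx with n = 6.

f(x) = cos(x)
a = 0.75, b = 3.5, n = 6
h = (b - a)/n = 0.458333

Simpson's rule: (h/3)[f(x₀) + 4f(x₁) + 2f(x₂) + ... + f(xₙ)]

x_0 = 0.7500, f(x_0) = 0.731689, coefficient = 1
x_1 = 1.2083, f(x_1) = 0.354578, coefficient = 4
x_2 = 1.6667, f(x_2) = -0.095724, coefficient = 2
x_3 = 2.1250, f(x_3) = -0.526266, coefficient = 4
x_4 = 2.5833, f(x_4) = -0.848178, coefficient = 2
x_5 = 3.0417, f(x_5) = -0.995012, coefficient = 4
x_6 = 3.5000, f(x_6) = -0.936457, coefficient = 1

I ≈ (0.458333/3) × -6.759370 = -1.032682
Exact value: -1.032422
Error: 0.000260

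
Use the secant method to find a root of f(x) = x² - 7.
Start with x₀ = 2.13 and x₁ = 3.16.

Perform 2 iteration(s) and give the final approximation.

f(x) = x² - 7
x₀ = 2.13, x₁ = 3.16

Secant formula: x_{n+1} = x_n - f(x_n)(x_n - x_{n-1})/(f(x_n) - f(x_{n-1}))

Iteration 1:
  f(2.130000) = -2.463100
  f(3.160000) = 2.985600
  x_2 = 3.160000 - 2.985600×(3.160000 - 2.130000)/(2.985600 - (-2.463100))
       = 2.595614
Iteration 2:
  f(3.160000) = 2.985600
  f(2.595614) = -0.262786
  x_3 = 2.595614 - (-0.262786)×(2.595614 - 3.160000)/(-0.262786 - 2.985600)
       = 2.641272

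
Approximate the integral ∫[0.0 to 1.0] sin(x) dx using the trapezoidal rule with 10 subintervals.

f(x) = sin(x)
a = 0.0, b = 1.0, n = 10
h = (b - a)/n = 0.100000

Trapezoidal rule: (h/2)[f(x₀) + 2f(x₁) + 2f(x₂) + ... + f(xₙ)]

x_0 = 0.0000, f(x_0) = 0.000000, coefficient = 1
x_1 = 0.1000, f(x_1) = 0.099833, coefficient = 2
x_2 = 0.2000, f(x_2) = 0.198669, coefficient = 2
x_3 = 0.3000, f(x_3) = 0.295520, coefficient = 2
x_4 = 0.4000, f(x_4) = 0.389418, coefficient = 2
x_5 = 0.5000, f(x_5) = 0.479426, coefficient = 2
x_6 = 0.6000, f(x_6) = 0.564642, coefficient = 2
x_7 = 0.7000, f(x_7) = 0.644218, coefficient = 2
x_8 = 0.8000, f(x_8) = 0.717356, coefficient = 2
x_9 = 0.9000, f(x_9) = 0.783327, coefficient = 2
x_10 = 1.0000, f(x_10) = 0.841471, coefficient = 1

I ≈ (0.100000/2) × 9.186291 = 0.459315
Exact value: 0.459698
Error: 0.000383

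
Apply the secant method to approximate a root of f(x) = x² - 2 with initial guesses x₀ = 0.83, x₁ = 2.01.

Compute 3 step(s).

f(x) = x² - 2
x₀ = 0.83, x₁ = 2.01

Secant formula: x_{n+1} = x_n - f(x_n)(x_n - x_{n-1})/(f(x_n) - f(x_{n-1}))

Iteration 1:
  f(0.830000) = -1.311100
  f(2.010000) = 2.040100
  x_2 = 2.010000 - 2.040100×(2.010000 - 0.830000)/(2.040100 - (-1.311100))
       = 1.291655
Iteration 2:
  f(2.010000) = 2.040100
  f(1.291655) = -0.331628
  x_3 = 1.291655 - (-0.331628)×(1.291655 - 2.010000)/(-0.331628 - 2.040100)
       = 1.392098
Iteration 3:
  f(1.291655) = -0.331628
  f(1.392098) = -0.062064
  x_4 = 1.392098 - (-0.062064)×(1.392098 - 1.291655)/(-0.062064 - (-0.331628))
       = 1.415224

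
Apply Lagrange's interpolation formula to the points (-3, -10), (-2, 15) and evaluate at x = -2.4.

Lagrange interpolation formula:
P(x) = Σ yᵢ × Lᵢ(x)
where Lᵢ(x) = Π_{j≠i} (x - xⱼ)/(xᵢ - xⱼ)

L_0(-2.4) = (-2.4 - (-2))/(-3 - (-2)) = 0.400000
L_1(-2.4) = (-2.4 - (-3))/(-2 - (-3)) = 0.600000

P(-2.4) = (-10)×L_0(-2.4) + 15×L_1(-2.4)
P(-2.4) = 5.000000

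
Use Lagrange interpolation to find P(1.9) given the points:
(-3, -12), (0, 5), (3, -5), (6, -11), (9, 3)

Lagrange interpolation formula:
P(x) = Σ yᵢ × Lᵢ(x)
where Lᵢ(x) = Π_{j≠i} (x - xⱼ)/(xᵢ - xⱼ)

L_0(1.9) = (1.9 - 0)/(-3 - 0) × (1.9 - 3)/(-3 - 3) × (1.9 - 6)/(-3 - 6) × (1.9 - 9)/(-3 - 9) = -0.031296
L_1(1.9) = (1.9 - (-3))/(0 - (-3)) × (1.9 - 3)/(0 - 3) × (1.9 - 6)/(0 - 6) × (1.9 - 9)/(0 - 9) = 0.322845
L_2(1.9) = (1.9 - (-3))/(3 - (-3)) × (1.9 - 0)/(3 - 0) × (1.9 - 6)/(3 - 6) × (1.9 - 9)/(3 - 9) = 0.836463
L_3(1.9) = (1.9 - (-3))/(6 - (-3)) × (1.9 - 0)/(6 - 0) × (1.9 - 3)/(6 - 3) × (1.9 - 9)/(6 - 9) = -0.149611
L_4(1.9) = (1.9 - (-3))/(9 - (-3)) × (1.9 - 0)/(9 - 0) × (1.9 - 3)/(9 - 3) × (1.9 - 6)/(9 - 6) = 0.021599

P(1.9) = (-12)×L_0(1.9) + 5×L_1(1.9) + (-5)×L_2(1.9) + (-11)×L_3(1.9) + 3×L_4(1.9)
P(1.9) = -0.482013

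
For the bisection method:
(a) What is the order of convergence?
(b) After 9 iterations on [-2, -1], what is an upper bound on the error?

(a) Bisection has linear (order 1) convergence; the error is halved each step.

(b) Error bound = (b-a)/2^n = (-1 - (-2))/2^{9}
    = 1/2^{9}

(a) 1 (linear); (b) error ≤ 1.95e-03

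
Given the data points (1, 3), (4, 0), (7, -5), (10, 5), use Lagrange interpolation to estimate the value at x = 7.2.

Lagrange interpolation formula:
P(x) = Σ yᵢ × Lᵢ(x)
where Lᵢ(x) = Π_{j≠i} (x - xⱼ)/(xᵢ - xⱼ)

L_0(7.2) = (7.2 - 4)/(1 - 4) × (7.2 - 7)/(1 - 7) × (7.2 - 10)/(1 - 10) = 0.011062
L_1(7.2) = (7.2 - 1)/(4 - 1) × (7.2 - 7)/(4 - 7) × (7.2 - 10)/(4 - 10) = -0.064296
L_2(7.2) = (7.2 - 1)/(7 - 1) × (7.2 - 4)/(7 - 4) × (7.2 - 10)/(7 - 10) = 1.028741
L_3(7.2) = (7.2 - 1)/(10 - 1) × (7.2 - 4)/(10 - 4) × (7.2 - 7)/(10 - 7) = 0.024494

P(7.2) = 3×L_0(7.2) + 0×L_1(7.2) + (-5)×L_2(7.2) + 5×L_3(7.2)
P(7.2) = -4.988049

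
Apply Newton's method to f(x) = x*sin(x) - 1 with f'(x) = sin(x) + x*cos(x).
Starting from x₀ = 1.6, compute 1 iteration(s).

f(x) = x*sin(x) - 1
f'(x) = sin(x) + x*cos(x)
x₀ = 1.6

Newton-Raphson formula: x_{n+1} = x_n - f(x_n)/f'(x_n)

Iteration 1:
  f(1.600000) = 0.599318
  f'(1.600000) = 0.952854
  x_1 = 1.600000 - 0.599318/0.952854 = 0.971029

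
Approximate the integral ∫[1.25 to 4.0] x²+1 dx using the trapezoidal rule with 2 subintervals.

f(x) = x²+1
a = 1.25, b = 4.0, n = 2
h = (b - a)/n = 1.375000

Trapezoidal rule: (h/2)[f(x₀) + 2f(x₁) + 2f(x₂) + ... + f(xₙ)]

x_0 = 1.2500, f(x_0) = 2.562500, coefficient = 1
x_1 = 2.6250, f(x_1) = 7.890625, coefficient = 2
x_2 = 4.0000, f(x_2) = 17.000000, coefficient = 1

I ≈ (1.375000/2) × 35.343750 = 24.298828
Exact value: 23.432292
Error: 0.866536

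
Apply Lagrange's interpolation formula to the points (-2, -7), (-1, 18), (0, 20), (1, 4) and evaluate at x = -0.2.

Lagrange interpolation formula:
P(x) = Σ yᵢ × Lᵢ(x)
where Lᵢ(x) = Π_{j≠i} (x - xⱼ)/(xᵢ - xⱼ)

L_0(-0.2) = (-0.2 - (-1))/(-2 - (-1)) × (-0.2 - 0)/(-2 - 0) × (-0.2 - 1)/(-2 - 1) = -0.032000
L_1(-0.2) = (-0.2 - (-2))/(-1 - (-2)) × (-0.2 - 0)/(-1 - 0) × (-0.2 - 1)/(-1 - 1) = 0.216000
L_2(-0.2) = (-0.2 - (-2))/(0 - (-2)) × (-0.2 - (-1))/(0 - (-1)) × (-0.2 - 1)/(0 - 1) = 0.864000
L_3(-0.2) = (-0.2 - (-2))/(1 - (-2)) × (-0.2 - (-1))/(1 - (-1)) × (-0.2 - 0)/(1 - 0) = -0.048000

P(-0.2) = (-7)×L_0(-0.2) + 18×L_1(-0.2) + 20×L_2(-0.2) + 4×L_3(-0.2)
P(-0.2) = 21.200000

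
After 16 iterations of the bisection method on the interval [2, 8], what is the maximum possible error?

Bisection error bound: |error| ≤ (b-a)/2^n
|error| ≤ (8 - 2)/2^16 = 6/2^16
|error| ≤ 0.0000915527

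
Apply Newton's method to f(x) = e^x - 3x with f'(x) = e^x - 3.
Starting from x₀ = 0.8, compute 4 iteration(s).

f(x) = e^x - 3x
f'(x) = e^x - 3
x₀ = 0.8

Newton-Raphson formula: x_{n+1} = x_n - f(x_n)/f'(x_n)

Iteration 1:
  f(0.800000) = -0.174459
  f'(0.800000) = -0.774459
  x_1 = 0.800000 - (-0.174459)/(-0.774459) = 0.574734
Iteration 2:
  f(0.574734) = 0.052456
  f'(0.574734) = -1.223342
  x_2 = 0.574734 - 0.052456/(-1.223342) = 0.617613
Iteration 3:
  f(0.617613) = 0.001657
  f'(0.617613) = -1.145504
  x_3 = 0.617613 - 0.001657/(-1.145504) = 0.619060
Iteration 4:
  f(0.619060) = 0.000002
  f'(0.619060) = -1.142819
  x_4 = 0.619060 - 0.000002/(-1.142819) = 0.619061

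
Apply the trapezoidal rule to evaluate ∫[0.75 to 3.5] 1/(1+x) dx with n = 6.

f(x) = 1/(1+x)
a = 0.75, b = 3.5, n = 6
h = (b - a)/n = 0.458333

Trapezoidal rule: (h/2)[f(x₀) + 2f(x₁) + 2f(x₂) + ... + f(xₙ)]

x_0 = 0.7500, f(x_0) = 0.571429, coefficient = 1
x_1 = 1.2083, f(x_1) = 0.452830, coefficient = 2
x_2 = 1.6667, f(x_2) = 0.375000, coefficient = 2
x_3 = 2.1250, f(x_3) = 0.320000, coefficient = 2
x_4 = 2.5833, f(x_4) = 0.279070, coefficient = 2
x_5 = 3.0417, f(x_5) = 0.247423, coefficient = 2
x_6 = 3.5000, f(x_6) = 0.222222, coefficient = 1

I ≈ (0.458333/2) × 4.142296 = 0.949276
Exact value: 0.944462
Error: 0.004815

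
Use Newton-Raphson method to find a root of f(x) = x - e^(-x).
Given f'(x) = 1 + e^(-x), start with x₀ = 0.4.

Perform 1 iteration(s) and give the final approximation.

f(x) = x - e^(-x)
f'(x) = 1 + e^(-x)
x₀ = 0.4

Newton-Raphson formula: x_{n+1} = x_n - f(x_n)/f'(x_n)

Iteration 1:
  f(0.400000) = -0.270320
  f'(0.400000) = 1.670320
  x_1 = 0.400000 - (-0.270320)/1.670320 = 0.561837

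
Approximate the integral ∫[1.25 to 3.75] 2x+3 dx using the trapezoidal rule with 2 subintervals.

f(x) = 2x+3
a = 1.25, b = 3.75, n = 2
h = (b - a)/n = 1.250000

Trapezoidal rule: (h/2)[f(x₀) + 2f(x₁) + 2f(x₂) + ... + f(xₙ)]

x_0 = 1.2500, f(x_0) = 5.500000, coefficient = 1
x_1 = 2.5000, f(x_1) = 8.000000, coefficient = 2
x_2 = 3.7500, f(x_2) = 10.500000, coefficient = 1

I ≈ (1.250000/2) × 32.000000 = 20.000000
Exact value: 20.000000
Error: 0.000000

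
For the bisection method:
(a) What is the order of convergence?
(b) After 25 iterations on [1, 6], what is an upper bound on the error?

(a) Bisection has linear (order 1) convergence; the error is halved each step.

(b) Error bound = (b-a)/2^n = (6 - 1)/2^{25}
    = 5/2^{25}

(a) 1 (linear); (b) error ≤ 1.49e-07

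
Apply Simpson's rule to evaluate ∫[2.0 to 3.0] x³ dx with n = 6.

f(x) = x³
a = 2.0, b = 3.0, n = 6
h = (b - a)/n = 0.166667

Simpson's rule: (h/3)[f(x₀) + 4f(x₁) + 2f(x₂) + ... + f(xₙ)]

x_0 = 2.0000, f(x_0) = 8.000000, coefficient = 1
x_1 = 2.1667, f(x_1) = 10.171296, coefficient = 4
x_2 = 2.3333, f(x_2) = 12.703704, coefficient = 2
x_3 = 2.5000, f(x_3) = 15.625000, coefficient = 4
x_4 = 2.6667, f(x_4) = 18.962963, coefficient = 2
x_5 = 2.8333, f(x_5) = 22.745370, coefficient = 4
x_6 = 3.0000, f(x_6) = 27.000000, coefficient = 1

I ≈ (0.166667/3) × 292.500000 = 16.250000
Exact value: 16.250000
Error: 0.000000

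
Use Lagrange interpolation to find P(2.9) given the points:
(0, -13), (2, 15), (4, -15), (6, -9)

Lagrange interpolation formula:
P(x) = Σ yᵢ × Lᵢ(x)
where Lᵢ(x) = Π_{j≠i} (x - xⱼ)/(xᵢ - xⱼ)

L_0(2.9) = (2.9 - 2)/(0 - 2) × (2.9 - 4)/(0 - 4) × (2.9 - 6)/(0 - 6) = -0.063938
L_1(2.9) = (2.9 - 0)/(2 - 0) × (2.9 - 4)/(2 - 4) × (2.9 - 6)/(2 - 6) = 0.618062
L_2(2.9) = (2.9 - 0)/(4 - 0) × (2.9 - 2)/(4 - 2) × (2.9 - 6)/(4 - 6) = 0.505687
L_3(2.9) = (2.9 - 0)/(6 - 0) × (2.9 - 2)/(6 - 2) × (2.9 - 4)/(6 - 4) = -0.059812

P(2.9) = (-13)×L_0(2.9) + 15×L_1(2.9) + (-15)×L_2(2.9) + (-9)×L_3(2.9)
P(2.9) = 3.055125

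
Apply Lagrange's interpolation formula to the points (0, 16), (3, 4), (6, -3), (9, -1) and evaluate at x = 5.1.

Lagrange interpolation formula:
P(x) = Σ yᵢ × Lᵢ(x)
where Lᵢ(x) = Π_{j≠i} (x - xⱼ)/(xᵢ - xⱼ)

L_0(5.1) = (5.1 - 3)/(0 - 3) × (5.1 - 6)/(0 - 6) × (5.1 - 9)/(0 - 9) = -0.045500
L_1(5.1) = (5.1 - 0)/(3 - 0) × (5.1 - 6)/(3 - 6) × (5.1 - 9)/(3 - 9) = 0.331500
L_2(5.1) = (5.1 - 0)/(6 - 0) × (5.1 - 3)/(6 - 3) × (5.1 - 9)/(6 - 9) = 0.773500
L_3(5.1) = (5.1 - 0)/(9 - 0) × (5.1 - 3)/(9 - 3) × (5.1 - 6)/(9 - 6) = -0.059500

P(5.1) = 16×L_0(5.1) + 4×L_1(5.1) + (-3)×L_2(5.1) + (-1)×L_3(5.1)
P(5.1) = -1.663000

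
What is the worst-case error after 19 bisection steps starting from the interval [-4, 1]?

Bisection error bound: |error| ≤ (b-a)/2^n
|error| ≤ (1 - (-4))/2^19 = 5/2^19
|error| ≤ 0.0000095367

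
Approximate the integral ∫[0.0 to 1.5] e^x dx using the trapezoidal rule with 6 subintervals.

f(x) = e^x
a = 0.0, b = 1.5, n = 6
h = (b - a)/n = 0.250000

Trapezoidal rule: (h/2)[f(x₀) + 2f(x₁) + 2f(x₂) + ... + f(xₙ)]

x_0 = 0.0000, f(x_0) = 1.000000, coefficient = 1
x_1 = 0.2500, f(x_1) = 1.284025, coefficient = 2
x_2 = 0.5000, f(x_2) = 1.648721, coefficient = 2
x_3 = 0.7500, f(x_3) = 2.117000, coefficient = 2
x_4 = 1.0000, f(x_4) = 2.718282, coefficient = 2
x_5 = 1.2500, f(x_5) = 3.490343, coefficient = 2
x_6 = 1.5000, f(x_6) = 4.481689, coefficient = 1

I ≈ (0.250000/2) × 27.998432 = 3.499804
Exact value: 3.481689
Error: 0.018115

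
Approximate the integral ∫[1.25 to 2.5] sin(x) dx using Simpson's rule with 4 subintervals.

f(x) = sin(x)
a = 1.25, b = 2.5, n = 4
h = (b - a)/n = 0.312500

Simpson's rule: (h/3)[f(x₀) + 4f(x₁) + 2f(x₂) + ... + f(xₙ)]

x_0 = 1.2500, f(x_0) = 0.948985, coefficient = 1
x_1 = 1.5625, f(x_1) = 0.999966, coefficient = 4
x_2 = 1.8750, f(x_2) = 0.954086, coefficient = 2
x_3 = 2.1875, f(x_3) = 0.815789, coefficient = 4
x_4 = 2.5000, f(x_4) = 0.598472, coefficient = 1

I ≈ (0.312500/3) × 10.718648 = 1.116526
Exact value: 1.116466
Error: 0.000060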